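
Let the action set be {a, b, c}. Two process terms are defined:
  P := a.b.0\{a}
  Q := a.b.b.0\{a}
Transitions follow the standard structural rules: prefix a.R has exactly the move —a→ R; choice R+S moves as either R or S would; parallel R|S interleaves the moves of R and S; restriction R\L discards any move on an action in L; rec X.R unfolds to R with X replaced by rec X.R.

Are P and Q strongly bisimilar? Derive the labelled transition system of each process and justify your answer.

P ≁ Q

Reachable graph of P (3 states):
  m0 = a.b.0\{a} ⊢ ··a··> m1
  m1 = b.0\{a} ⊢ ··b··> m2
  m2 = 0\{a} ⊢ stopped
Reachable graph of Q (4 states):
  n0 = a.b.b.0\{a} ⊢ ··a··> n1
  n1 = b.b.0\{a} ⊢ ··b··> n2
  n2 = b.0\{a} ⊢ ··b··> n3
  n3 = 0\{a} ⊢ stopped
Bisimilarity quotient blocks:
  B0 = {m0}
  B1 = {m1, n2}
  B2 = {m2, n3}
  B3 = {n0}
  B4 = {n1}
m0 ∈ B0, n0 ∈ B3 → different blocks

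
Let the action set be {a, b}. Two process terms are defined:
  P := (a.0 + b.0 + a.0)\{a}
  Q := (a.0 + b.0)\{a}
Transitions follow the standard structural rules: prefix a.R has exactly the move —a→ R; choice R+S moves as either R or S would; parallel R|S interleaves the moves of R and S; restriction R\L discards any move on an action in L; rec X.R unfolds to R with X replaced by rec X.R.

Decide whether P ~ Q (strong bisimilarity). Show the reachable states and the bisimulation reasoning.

YES

Reachable graph of P (2 states):
  s0 = (a.0 + b.0 + a.0)\{a} has moves -b-> s1
  s1 = 0\{a} has moves (no moves)
Reachable graph of Q (2 states):
  t0 = (a.0 + b.0)\{a} has moves -b-> t1
  t1 = 0\{a} has moves (no moves)
Bisimilarity quotient blocks:
  B0 = {s0, t0}
  B1 = {s1, t1}
s0 ∈ B0, t0 ∈ B0 → same block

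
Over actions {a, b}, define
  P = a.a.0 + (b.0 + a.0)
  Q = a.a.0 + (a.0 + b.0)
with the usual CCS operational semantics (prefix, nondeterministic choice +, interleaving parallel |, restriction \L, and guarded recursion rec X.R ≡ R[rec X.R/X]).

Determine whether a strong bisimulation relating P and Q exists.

bisimilar

Reachable graph of P (3 states):
  p0 = a.a.0 + (b.0 + a.0) :: ··a··> p1, ··a··> p2, ··b··> p1
  p1 = 0 :: ·
  p2 = a.0 :: ··a··> p1
Reachable graph of Q (3 states):
  q0 = a.a.0 + (a.0 + b.0) :: ··a··> q1, ··a··> q2, ··b··> q1
  q1 = 0 :: ·
  q2 = a.0 :: ··a··> q1
Partition-refinement fixed point:
  B0 = {p0, q0}
  B1 = {p1, q1}
  B2 = {p2, q2}
p0 ∈ B0, q0 ∈ B0 → same block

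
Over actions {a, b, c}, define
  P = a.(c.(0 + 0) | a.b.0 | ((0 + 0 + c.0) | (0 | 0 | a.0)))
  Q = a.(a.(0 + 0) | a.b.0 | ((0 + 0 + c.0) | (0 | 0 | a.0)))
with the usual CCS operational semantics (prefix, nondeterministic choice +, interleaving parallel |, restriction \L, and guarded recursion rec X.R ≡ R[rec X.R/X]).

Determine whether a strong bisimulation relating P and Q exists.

P's transition system — 25 states:
  p0 = a.(c.(0 + 0) | a.b.0 | ((0 + 0 + c.0) | (0 | 0 | a.0))) :: -a-> p1
  p1 = c.(0 + 0) | a.b.0 | ((0 + 0 + c.0) | (0 | 0 | a.0)) :: -a-> p2, -a-> p3, -c-> p4, -c-> p5
  p2 = c.(0 + 0) | a.b.0 | ((0 + 0 + c.0) | (0 | 0 | 0)) :: -a-> p6, -c-> p7, -c-> p8
  p3 = c.(0 + 0) | b.0 | ((0 + 0 + c.0) | (0 | 0 | a.0)) :: -a-> p6, -b-> p9, -c-> p10, -c-> p11
  p4 = (0 + 0) | a.b.0 | ((0 + 0 + c.0) | (0 | 0 | a.0)) :: -a-> p10, -a-> p7, -c-> p12
  p5 = c.(0 + 0) | a.b.0 | (0 | (0 | 0 | a.0)) :: -a-> p11, -a-> p8, -c-> p12
  p6 = c.(0 + 0) | b.0 | ((0 + 0 + c.0) | (0 | 0 | 0)) :: -b-> p13, -c-> p14, -c-> p15
  p7 = (0 + 0) | a.b.0 | ((0 + 0 + c.0) | (0 | 0 | 0)) :: -a-> p14, -c-> p16
  p8 = c.(0 + 0) | a.b.0 | (0 | (0 | 0 | 0)) :: -a-> p15, -c-> p16
  p9 = c.(0 + 0) | 0 | ((0 + 0 + c.0) | (0 | 0 | a.0)) :: -a-> p13, -c-> p17, -c-> p18
  p10 = (0 + 0) | b.0 | ((0 + 0 + c.0) | (0 | 0 | a.0)) :: -a-> p14, -b-> p17, -c-> p19
  p11 = c.(0 + 0) | b.0 | (0 | (0 | 0 | a.0)) :: -a-> p15, -b-> p18, -c-> p19
  p12 = (0 + 0) | a.b.0 | (0 | (0 | 0 | a.0)) :: -a-> p16, -a-> p19
  p13 = c.(0 + 0) | 0 | ((0 + 0 + c.0) | (0 | 0 | 0)) :: -c-> p20, -c-> p21
  p14 = (0 + 0) | b.0 | ((0 + 0 + c.0) | (0 | 0 | 0)) :: -b-> p20, -c-> p22
  p15 = c.(0 + 0) | b.0 | (0 | (0 | 0 | 0)) :: -b-> p21, -c-> p22
  p16 = (0 + 0) | a.b.0 | (0 | (0 | 0 | 0)) :: -a-> p22
  p17 = (0 + 0) | 0 | ((0 + 0 + c.0) | (0 | 0 | a.0)) :: -a-> p20, -c-> p23
  p18 = c.(0 + 0) | 0 | (0 | (0 | 0 | a.0)) :: -a-> p21, -c-> p23
  p19 = (0 + 0) | b.0 | (0 | (0 | 0 | a.0)) :: -a-> p22, -b-> p23
  p20 = (0 + 0) | 0 | ((0 + 0 + c.0) | (0 | 0 | 0)) :: -c-> p24
  p21 = c.(0 + 0) | 0 | (0 | (0 | 0 | 0)) :: -c-> p24
  p22 = (0 + 0) | b.0 | (0 | (0 | 0 | 0)) :: -b-> p24
  p23 = (0 + 0) | 0 | (0 | (0 | 0 | a.0)) :: -a-> p24
  p24 = (0 + 0) | 0 | (0 | (0 | 0 | 0)) :: ∅
Q's transition system — 25 states:
  q0 = a.(a.(0 + 0) | a.b.0 | ((0 + 0 + c.0) | (0 | 0 | a.0))) :: -a-> q1
  q1 = a.(0 + 0) | a.b.0 | ((0 + 0 + c.0) | (0 | 0 | a.0)) :: -a-> q2, -a-> q3, -a-> q4, -c-> q5
  q2 = (0 + 0) | a.b.0 | ((0 + 0 + c.0) | (0 | 0 | a.0)) :: -a-> q6, -a-> q7, -c-> q8
  q3 = a.(0 + 0) | a.b.0 | ((0 + 0 + c.0) | (0 | 0 | 0)) :: -a-> q6, -a-> q9, -c-> q10
  q4 = a.(0 + 0) | b.0 | ((0 + 0 + c.0) | (0 | 0 | a.0)) :: -a-> q7, -a-> q9, -b-> q11, -c-> q12
  q5 = a.(0 + 0) | a.b.0 | (0 | (0 | 0 | a.0)) :: -a-> q10, -a-> q12, -a-> q8
  q6 = (0 + 0) | a.b.0 | ((0 + 0 + c.0) | (0 | 0 | 0)) :: -a-> q13, -c-> q14
  q7 = (0 + 0) | b.0 | ((0 + 0 + c.0) | (0 | 0 | a.0)) :: -a-> q13, -b-> q15, -c-> q16
  q8 = (0 + 0) | a.b.0 | (0 | (0 | 0 | a.0)) :: -a-> q14, -a-> q16
  q9 = a.(0 + 0) | b.0 | ((0 + 0 + c.0) | (0 | 0 | 0)) :: -a-> q13, -b-> q17, -c-> q18
  q10 = a.(0 + 0) | a.b.0 | (0 | (0 | 0 | 0)) :: -a-> q14, -a-> q18
  q11 = a.(0 + 0) | 0 | ((0 + 0 + c.0) | (0 | 0 | a.0)) :: -a-> q15, -a-> q17, -c-> q19
  q12 = a.(0 + 0) | b.0 | (0 | (0 | 0 | a.0)) :: -a-> q16, -a-> q18, -b-> q19
  q13 = (0 + 0) | b.0 | ((0 + 0 + c.0) | (0 | 0 | 0)) :: -b-> q20, -c-> q21
  q14 = (0 + 0) | a.b.0 | (0 | (0 | 0 | 0)) :: -a-> q21
  q15 = (0 + 0) | 0 | ((0 + 0 + c.0) | (0 | 0 | a.0)) :: -a-> q20, -c-> q22
  q16 = (0 + 0) | b.0 | (0 | (0 | 0 | a.0)) :: -a-> q21, -b-> q22
  q17 = a.(0 + 0) | 0 | ((0 + 0 + c.0) | (0 | 0 | 0)) :: -a-> q20, -c-> q23
  q18 = a.(0 + 0) | b.0 | (0 | (0 | 0 | 0)) :: -a-> q21, -b-> q23
  q19 = a.(0 + 0) | 0 | (0 | (0 | 0 | a.0)) :: -a-> q22, -a-> q23
  q20 = (0 + 0) | 0 | ((0 + 0 + c.0) | (0 | 0 | 0)) :: -c-> q24
  q21 = (0 + 0) | b.0 | (0 | (0 | 0 | 0)) :: -b-> q24
  q22 = (0 + 0) | 0 | (0 | (0 | 0 | a.0)) :: -a-> q24
  q23 = a.(0 + 0) | 0 | (0 | (0 | 0 | 0)) :: -a-> q24
  q24 = (0 + 0) | 0 | (0 | (0 | 0 | 0)) :: ∅
Partition-refinement fixed point:
  B0 = {p0}
  B1 = {p1}
  B2 = {p3}
  B3 = {p6}
  B4 = {p14, p15, q13}
  B5 = {p20, p21, q20}
  B6 = {p24, q24}
  B7 = {p22, q21}
  B8 = {p13}
  B9 = {p9}
  B10 = {p17, p18, q15, q17}
  B11 = {p23, q22, q23}
  B12 = {p10, p11, q7, q9}
  B13 = {p19, q16, q18}
  B14 = {p2}
  B15 = {p7, p8, q6}
  B16 = {p16, q14}
  B17 = {p4, p5, q2, q3}
  B18 = {p12, q10, q8}
  B19 = {q0}
  B20 = {q1}
  B21 = {q5}
  B22 = {q12}
  B23 = {q19}
  B24 = {q4}
  B25 = {q11}
p0 ∈ B0, q0 ∈ B19 → different blocks

NO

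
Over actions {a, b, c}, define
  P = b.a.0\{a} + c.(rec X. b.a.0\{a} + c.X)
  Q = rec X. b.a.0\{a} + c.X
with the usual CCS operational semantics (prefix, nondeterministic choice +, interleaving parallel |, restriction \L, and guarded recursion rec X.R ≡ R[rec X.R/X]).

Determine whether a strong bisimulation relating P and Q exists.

bisimilar

Reachable graph of P (4 states):
  p0 = b.a.0\{a} + c.(rec X. b.a.0\{a} + c.X) ⊢ --b--▸ p1, --c--▸ p2
  p1 = a.0\{a} ⊢ --a--▸ p3
  p2 = rec X. b.a.0\{a} + c.X ⊢ --b--▸ p1, --c--▸ p2
  p3 = 0\{a} ⊢ ·
Reachable graph of Q (3 states):
  q0 = rec X. b.a.0\{a} + c.X ⊢ --b--▸ q1, --c--▸ q0
  q1 = a.0\{a} ⊢ --a--▸ q2
  q2 = 0\{a} ⊢ ·
Partition-refinement fixed point:
  B0 = {p0, p2, q0}
  B1 = {p1, q1}
  B2 = {p3, q2}
p0 ∈ B0, q0 ∈ B0 → same block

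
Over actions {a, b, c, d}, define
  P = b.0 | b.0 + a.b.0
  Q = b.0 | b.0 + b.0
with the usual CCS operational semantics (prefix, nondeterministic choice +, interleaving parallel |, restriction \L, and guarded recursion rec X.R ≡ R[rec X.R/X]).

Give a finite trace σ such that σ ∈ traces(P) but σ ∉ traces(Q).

LTS(P): 6 reachable states
  u0 = b.0 | b.0 + a.b.0 has moves ··a··> u1, ··b··> u2, ··b··> u3
  u1 = b.0 has moves ··b··> u4
  u2 = 0 | b.0 has moves ··b··> u5
  u3 = b.0 | 0 has moves ··b··> u5
  u4 = 0 has moves ·
  u5 = 0 | 0 has moves ·
LTS(Q): 5 reachable states
  v0 = b.0 | b.0 + b.0 has moves ··b··> v1, ··b··> v2, ··b··> v3
  v1 = 0 has moves ·
  v2 = 0 | b.0 has moves ··b··> v4
  v3 = b.0 | 0 has moves ··b··> v4
  v4 = 0 | 0 has moves ·
Run σ = ⟨a⟩ on P: start {u0}
  [1] a ⇒ {u1}
  P completes σ.
Run σ = ⟨a⟩ on Q: start {v0}
  [1] a ⇒ ∅  — Q cannot continue

a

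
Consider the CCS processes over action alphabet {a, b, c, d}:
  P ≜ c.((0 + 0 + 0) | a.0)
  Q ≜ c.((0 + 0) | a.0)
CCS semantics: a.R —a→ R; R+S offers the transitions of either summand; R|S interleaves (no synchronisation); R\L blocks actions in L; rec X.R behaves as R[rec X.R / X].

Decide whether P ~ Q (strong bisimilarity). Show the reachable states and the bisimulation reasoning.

bisimilar

P's transition system — 3 states:
  p0 = c.((0 + 0 + 0) | a.0) ⊢ --c--▸ p1
  p1 = (0 + 0 + 0) | a.0 ⊢ --a--▸ p2
  p2 = (0 + 0 + 0) | 0 ⊢ stopped
Q's transition system — 3 states:
  q0 = c.((0 + 0) | a.0) ⊢ --c--▸ q1
  q1 = (0 + 0) | a.0 ⊢ --a--▸ q2
  q2 = (0 + 0) | 0 ⊢ stopped
Bisimilarity quotient blocks:
  B0 = {p0, q0}
  B1 = {p1, q1}
  B2 = {p2, q2}
p0 ∈ B0, q0 ∈ B0 → same block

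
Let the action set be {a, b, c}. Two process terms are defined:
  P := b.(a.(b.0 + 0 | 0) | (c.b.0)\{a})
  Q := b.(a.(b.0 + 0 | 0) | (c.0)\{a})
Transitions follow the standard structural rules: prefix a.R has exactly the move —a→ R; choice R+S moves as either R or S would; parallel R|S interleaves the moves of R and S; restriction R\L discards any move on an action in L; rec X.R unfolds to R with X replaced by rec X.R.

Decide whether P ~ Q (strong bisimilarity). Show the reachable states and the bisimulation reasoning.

NO

LTS(P): 10 reachable states
  m0 = b.(a.(b.0 + 0 | 0) | (c.b.0)\{a}) ⊢ --b--▸ m1
  m1 = a.(b.0 + 0 | 0) | (c.b.0)\{a} ⊢ --a--▸ m2, --c--▸ m3
  m2 = (b.0 + 0 | 0) | (c.b.0)\{a} ⊢ --b--▸ m4, --c--▸ m5
  m3 = a.(b.0 + 0 | 0) | (b.0)\{a} ⊢ --a--▸ m5, --b--▸ m6
  m4 = 0 | (c.b.0)\{a} ⊢ --c--▸ m7
  m5 = (b.0 + 0 | 0) | (b.0)\{a} ⊢ --b--▸ m7, --b--▸ m8
  m6 = a.(b.0 + 0 | 0) | 0\{a} ⊢ --a--▸ m8
  m7 = 0 | (b.0)\{a} ⊢ --b--▸ m9
  m8 = (b.0 + 0 | 0) | 0\{a} ⊢ --b--▸ m9
  m9 = 0 | 0\{a} ⊢ (no moves)
LTS(Q): 7 reachable states
  n0 = b.(a.(b.0 + 0 | 0) | (c.0)\{a}) ⊢ --b--▸ n1
  n1 = a.(b.0 + 0 | 0) | (c.0)\{a} ⊢ --a--▸ n2, --c--▸ n3
  n2 = (b.0 + 0 | 0) | (c.0)\{a} ⊢ --b--▸ n4, --c--▸ n5
  n3 = a.(b.0 + 0 | 0) | 0\{a} ⊢ --a--▸ n5
  n4 = 0 | (c.0)\{a} ⊢ --c--▸ n6
  n5 = (b.0 + 0 | 0) | 0\{a} ⊢ --b--▸ n6
  n6 = 0 | 0\{a} ⊢ (no moves)
Partition-refinement fixed point:
  B0 = {m0}
  B1 = {m1}
  B2 = {m3}
  B3 = {m6, n3}
  B4 = {m7, m8, n5}
  B5 = {m9, n6}
  B6 = {m5}
  B7 = {m2}
  B8 = {m4}
  B9 = {n0}
  B10 = {n1}
  B11 = {n2}
  B12 = {n4}
m0 ∈ B0, n0 ∈ B9 → different blocks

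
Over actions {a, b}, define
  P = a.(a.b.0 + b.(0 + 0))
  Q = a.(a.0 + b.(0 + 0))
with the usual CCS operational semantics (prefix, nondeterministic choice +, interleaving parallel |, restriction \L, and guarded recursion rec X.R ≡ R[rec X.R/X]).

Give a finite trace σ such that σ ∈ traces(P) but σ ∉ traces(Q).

aab

P's transition system — 5 states:
  m0 = a.(a.b.0 + b.(0 + 0)) | =a=> m1
  m1 = a.b.0 + b.(0 + 0) | =a=> m2, =b=> m3
  m2 = b.0 | =b=> m4
  m3 = 0 + 0 | deadlocked
  m4 = 0 | deadlocked
Q's transition system — 4 states:
  n0 = a.(a.0 + b.(0 + 0)) | =a=> n1
  n1 = a.0 + b.(0 + 0) | =a=> n2, =b=> n3
  n2 = 0 | deadlocked
  n3 = 0 + 0 | deadlocked
Run σ = ⟨aab⟩ on P: start {m0}
  after a @ step 1: {m1}
  after a @ step 2: {m2}
  after b @ step 3: {m4}
  P completes σ.
Run σ = ⟨aab⟩ on Q: start {n0}
  after a @ step 1: {n1}
  after a @ step 2: {n2}
  after b @ step 3: ∅ (Q stuck)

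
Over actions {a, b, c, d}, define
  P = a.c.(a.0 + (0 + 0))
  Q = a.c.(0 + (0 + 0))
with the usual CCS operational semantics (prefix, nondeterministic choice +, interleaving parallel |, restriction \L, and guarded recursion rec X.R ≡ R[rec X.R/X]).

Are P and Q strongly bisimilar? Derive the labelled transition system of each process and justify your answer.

P ≁ Q

Reachable graph of P (4 states):
  p0 = a.c.(a.0 + (0 + 0)) has moves —a→ p1
  p1 = c.(a.0 + (0 + 0)) has moves —c→ p2
  p2 = a.0 + (0 + 0) has moves —a→ p3
  p3 = 0 has moves ·
Reachable graph of Q (3 states):
  q0 = a.c.(0 + (0 + 0)) has moves —a→ q1
  q1 = c.(0 + (0 + 0)) has moves —c→ q2
  q2 = 0 + (0 + 0) has moves ·
Coarsest stable partition (strong bisimilarity classes):
  B0 = {p0}
  B1 = {p1}
  B2 = {p2}
  B3 = {p3, q2}
  B4 = {q0}
  B5 = {q1}
p0 ∈ B0, q0 ∈ B4 → different blocks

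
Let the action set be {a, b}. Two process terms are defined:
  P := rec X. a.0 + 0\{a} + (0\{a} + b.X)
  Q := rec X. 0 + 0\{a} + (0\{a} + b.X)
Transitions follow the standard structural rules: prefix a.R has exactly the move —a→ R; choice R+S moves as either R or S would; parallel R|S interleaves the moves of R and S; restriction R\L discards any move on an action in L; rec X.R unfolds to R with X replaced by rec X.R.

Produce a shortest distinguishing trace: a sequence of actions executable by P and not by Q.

Reachable graph of P (2 states):
  u0 = rec X. a.0 + 0\{a} + (0\{a} + b.X) → —a→ u1, —b→ u0
  u1 = 0 → deadlocked
Reachable graph of Q (1 states):
  v0 = rec X. 0 + 0\{a} + (0\{a} + b.X) → —b→ v0
Trace ⟨a⟩ through P, begin at {u0}:
  after a @ step 1: {u1}
  ✓ P
Trace ⟨a⟩ through Q, begin at {v0}:
  after a @ step 1: ∅  — Q cannot continue

a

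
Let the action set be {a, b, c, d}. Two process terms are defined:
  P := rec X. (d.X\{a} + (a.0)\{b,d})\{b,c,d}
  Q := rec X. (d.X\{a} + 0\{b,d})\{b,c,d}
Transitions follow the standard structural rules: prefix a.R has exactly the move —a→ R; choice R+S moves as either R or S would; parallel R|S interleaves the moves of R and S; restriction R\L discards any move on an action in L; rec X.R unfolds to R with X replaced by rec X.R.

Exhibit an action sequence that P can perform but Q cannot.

a

LTS(P): 2 reachable states
  m0 = rec X. (d.X\{a} + (a.0)\{b,d})\{b,c,d} has moves =a=> m1
  m1 = 0\{b,d}\{b,c,d} has moves deadlocked
LTS(Q): 1 reachable states
  n0 = rec X. (d.X\{a} + 0\{b,d})\{b,c,d} has moves deadlocked
Trace ⟨a⟩ through P, begin at {m0}:
  [1] a ⇒ {m1}
  — P admits the full trace.
Trace ⟨a⟩ through Q, begin at {n0}:
  [1] a ⇒ no successor for Q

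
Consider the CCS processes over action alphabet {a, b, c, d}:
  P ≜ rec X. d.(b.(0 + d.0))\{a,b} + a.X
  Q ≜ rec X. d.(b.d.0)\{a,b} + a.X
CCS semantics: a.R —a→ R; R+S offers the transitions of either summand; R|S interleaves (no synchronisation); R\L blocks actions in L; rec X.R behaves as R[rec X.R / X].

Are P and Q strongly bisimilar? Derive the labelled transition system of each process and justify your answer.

P ~ Q

LTS(P): 2 reachable states
  s0 = rec X. d.(b.(0 + d.0))\{a,b} + a.X | -a-> s0, -d-> s1
  s1 = (b.(0 + d.0))\{a,b} | stopped
LTS(Q): 2 reachable states
  t0 = rec X. d.(b.d.0)\{a,b} + a.X | -a-> t0, -d-> t1
  t1 = (b.d.0)\{a,b} | stopped
Coarsest stable partition (strong bisimilarity classes):
  B0 = {s0, t0}
  B1 = {s1, t1}
s0 ∈ B0, t0 ∈ B0 → same block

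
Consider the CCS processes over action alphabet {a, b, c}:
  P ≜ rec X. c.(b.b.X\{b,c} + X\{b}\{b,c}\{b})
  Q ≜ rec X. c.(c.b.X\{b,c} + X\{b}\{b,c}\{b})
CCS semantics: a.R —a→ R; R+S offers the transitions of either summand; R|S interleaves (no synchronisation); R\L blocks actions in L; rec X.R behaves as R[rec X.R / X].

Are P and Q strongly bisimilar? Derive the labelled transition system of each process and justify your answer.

LTS(P): 4 reachable states
  m0 = rec X. c.(b.b.X\{b,c} + X\{b}\{b,c}\{b}) → --c--▸ m1
  m1 = b.b.(rec X. c.(b.b.X\{b,c} + X\{b}\{b,c}\{b}))\{b,c} + (rec X. c.(b.b.X\{b,c} + X\{b}\{b,c}\{b}))\{b}\{b,c}\{b} → --b--▸ m2
  m2 = b.(rec X. c.(b.b.X\{b,c} + X\{b}\{b,c}\{b}))\{b,c} → --b--▸ m3
  m3 = (rec X. c.(b.b.X\{b,c} + X\{b}\{b,c}\{b}))\{b,c} → stopped
LTS(Q): 4 reachable states
  n0 = rec X. c.(c.b.X\{b,c} + X\{b}\{b,c}\{b}) → --c--▸ n1
  n1 = c.b.(rec X. c.(c.b.X\{b,c} + X\{b}\{b,c}\{b}))\{b,c} + (rec X. c.(c.b.X\{b,c} + X\{b}\{b,c}\{b}))\{b}\{b,c}\{b} → --c--▸ n2
  n2 = b.(rec X. c.(c.b.X\{b,c} + X\{b}\{b,c}\{b}))\{b,c} → --b--▸ n3
  n3 = (rec X. c.(c.b.X\{b,c} + X\{b}\{b,c}\{b}))\{b,c} → stopped
Coarsest stable partition (strong bisimilarity classes):
  B0 = {m0}
  B1 = {m1}
  B2 = {m2, n2}
  B3 = {m3, n3}
  B4 = {n0}
  B5 = {n1}
m0 ∈ B0, n0 ∈ B4 → different blocks

NO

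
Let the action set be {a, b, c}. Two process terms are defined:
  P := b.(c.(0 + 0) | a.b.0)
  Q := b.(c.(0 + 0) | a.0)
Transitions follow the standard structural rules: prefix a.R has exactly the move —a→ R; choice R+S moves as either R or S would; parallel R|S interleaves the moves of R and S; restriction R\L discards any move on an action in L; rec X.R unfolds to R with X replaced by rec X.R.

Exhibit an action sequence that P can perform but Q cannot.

Reachable graph of P (7 states):
  m0 = b.(c.(0 + 0) | a.b.0) | -b-> m1
  m1 = c.(0 + 0) | a.b.0 | -a-> m2, -c-> m3
  m2 = c.(0 + 0) | b.0 | -b-> m4, -c-> m5
  m3 = (0 + 0) | a.b.0 | -a-> m5
  m4 = c.(0 + 0) | 0 | -c-> m6
  m5 = (0 + 0) | b.0 | -b-> m6
  m6 = (0 + 0) | 0 | (no moves)
Reachable graph of Q (5 states):
  n0 = b.(c.(0 + 0) | a.0) | -b-> n1
  n1 = c.(0 + 0) | a.0 | -a-> n2, -c-> n3
  n2 = c.(0 + 0) | 0 | -c-> n4
  n3 = (0 + 0) | a.0 | -a-> n4
  n4 = (0 + 0) | 0 | (no moves)
Executing bab from P (initial set {m0}):
  after b @ step 1: {m1}
  after a @ step 2: {m2}
  after b @ step 3: {m4}
  P completes σ.
Executing bab from Q (initial set {n0}):
  after b @ step 1: {n1}
  after a @ step 2: {n2}
  after b @ step 3: ∅  — Q cannot continue

bab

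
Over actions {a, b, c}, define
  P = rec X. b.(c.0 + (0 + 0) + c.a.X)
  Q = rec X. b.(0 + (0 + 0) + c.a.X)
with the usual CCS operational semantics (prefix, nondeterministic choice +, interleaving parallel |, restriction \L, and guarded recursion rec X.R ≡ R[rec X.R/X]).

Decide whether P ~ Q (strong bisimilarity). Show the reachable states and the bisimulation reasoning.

LTS(P): 4 reachable states
  s0 = rec X. b.(c.0 + (0 + 0) + c.a.X) :: --b--▸ s1
  s1 = c.0 + (0 + 0) + c.a.(rec X. b.(c.0 + (0 + 0) + c.a.X)) :: --c--▸ s2, --c--▸ s3
  s2 = 0 :: (no moves)
  s3 = a.(rec X. b.(c.0 + (0 + 0) + c.a.X)) :: --a--▸ s0
LTS(Q): 3 reachable states
  t0 = rec X. b.(0 + (0 + 0) + c.a.X) :: --b--▸ t1
  t1 = 0 + (0 + 0) + c.a.(rec X. b.(0 + (0 + 0) + c.a.X)) :: --c--▸ t2
  t2 = a.(rec X. b.(0 + (0 + 0) + c.a.X)) :: --a--▸ t0
Bisimilarity quotient blocks:
  B0 = {s0}
  B1 = {s1}
  B2 = {s3}
  B3 = {s2}
  B4 = {t0}
  B5 = {t1}
  B6 = {t2}
s0 ∈ B0, t0 ∈ B4 → different blocks

P ≁ Q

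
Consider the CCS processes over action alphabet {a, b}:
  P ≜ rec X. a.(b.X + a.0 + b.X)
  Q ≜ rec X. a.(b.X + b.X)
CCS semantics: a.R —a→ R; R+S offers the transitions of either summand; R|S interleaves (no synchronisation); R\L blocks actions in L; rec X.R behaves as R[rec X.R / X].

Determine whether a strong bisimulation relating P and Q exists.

LTS(P): 3 reachable states
  u0 = rec X. a.(b.X + a.0 + b.X) :: -a-> u1
  u1 = b.(rec X. a.(b.X + a.0 + b.X)) + a.0 + b.(rec X. a.(b.X + a.0 + b.X)) :: -a-> u2, -b-> u0
  u2 = 0 :: stopped
LTS(Q): 2 reachable states
  v0 = rec X. a.(b.X + b.X) :: -a-> v1
  v1 = b.(rec X. a.(b.X + b.X)) + b.(rec X. a.(b.X + b.X)) :: -b-> v0
Partition-refinement fixed point:
  B0 = {u0}
  B1 = {u1}
  B2 = {u2}
  B3 = {v0}
  B4 = {v1}
u0 ∈ B0, v0 ∈ B3 → different blocks

NO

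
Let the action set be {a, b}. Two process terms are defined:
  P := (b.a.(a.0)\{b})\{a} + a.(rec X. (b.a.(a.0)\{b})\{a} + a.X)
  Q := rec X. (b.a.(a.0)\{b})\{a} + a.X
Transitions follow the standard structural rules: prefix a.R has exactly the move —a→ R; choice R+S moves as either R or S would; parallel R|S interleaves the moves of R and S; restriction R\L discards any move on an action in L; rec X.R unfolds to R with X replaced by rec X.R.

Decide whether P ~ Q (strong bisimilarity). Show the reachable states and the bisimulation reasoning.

YES

P's transition system — 3 states:
  p0 = (b.a.(a.0)\{b})\{a} + a.(rec X. (b.a.(a.0)\{b})\{a} + a.X) | =a=> p1, =b=> p2
  p1 = rec X. (b.a.(a.0)\{b})\{a} + a.X | =a=> p1, =b=> p2
  p2 = (a.(a.0)\{b})\{a} | (no moves)
Q's transition system — 2 states:
  q0 = rec X. (b.a.(a.0)\{b})\{a} + a.X | =a=> q0, =b=> q1
  q1 = (a.(a.0)\{b})\{a} | (no moves)
Coarsest stable partition (strong bisimilarity classes):
  B0 = {p0, p1, q0}
  B1 = {p2, q1}
p0 ∈ B0, q0 ∈ B0 → same block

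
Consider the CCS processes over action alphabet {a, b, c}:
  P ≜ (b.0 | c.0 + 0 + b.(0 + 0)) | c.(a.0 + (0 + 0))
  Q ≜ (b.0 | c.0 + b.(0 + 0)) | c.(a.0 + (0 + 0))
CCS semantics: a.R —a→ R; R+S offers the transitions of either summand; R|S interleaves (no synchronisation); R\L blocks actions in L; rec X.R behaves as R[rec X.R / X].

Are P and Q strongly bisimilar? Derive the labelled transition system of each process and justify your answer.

P ~ Q

Reachable graph of P (15 states):
  s0 = (b.0 | c.0 + 0 + b.(0 + 0)) | c.(a.0 + (0 + 0)) → -b-> s1, -b-> s2, -c-> s3, -c-> s4
  s1 = (0 + 0) | c.(a.0 + (0 + 0)) → -c-> s5
  s2 = 0 | c.0 | c.(a.0 + (0 + 0)) → -c-> s6, -c-> s7
  s3 = (b.0 | c.0 + 0 + b.(0 + 0)) | (a.0 + (0 + 0)) → -a-> s8, -b-> s5, -b-> s7, -c-> s9
  s4 = b.0 | 0 | c.(a.0 + (0 + 0)) → -b-> s6, -c-> s9
  s5 = (0 + 0) | (a.0 + (0 + 0)) → -a-> s10
  s6 = 0 | 0 | c.(a.0 + (0 + 0)) → -c-> s11
  s7 = 0 | c.0 | (a.0 + (0 + 0)) → -a-> s12, -c-> s11
  s8 = (b.0 | c.0 + 0 + b.(0 + 0)) | 0 → -b-> s10, -b-> s12, -c-> s13
  s9 = b.0 | 0 | (a.0 + (0 + 0)) → -a-> s13, -b-> s11
  s10 = (0 + 0) | 0 → stopped
  s11 = 0 | 0 | (a.0 + (0 + 0)) → -a-> s14
  s12 = 0 | c.0 | 0 → -c-> s14
  s13 = b.0 | 0 | 0 → -b-> s14
  s14 = 0 | 0 | 0 → stopped
Reachable graph of Q (15 states):
  t0 = (b.0 | c.0 + b.(0 + 0)) | c.(a.0 + (0 + 0)) → -b-> t1, -b-> t2, -c-> t3, -c-> t4
  t1 = (0 + 0) | c.(a.0 + (0 + 0)) → -c-> t5
  t2 = 0 | c.0 | c.(a.0 + (0 + 0)) → -c-> t6, -c-> t7
  t3 = (b.0 | c.0 + b.(0 + 0)) | (a.0 + (0 + 0)) → -a-> t8, -b-> t5, -b-> t7, -c-> t9
  t4 = b.0 | 0 | c.(a.0 + (0 + 0)) → -b-> t6, -c-> t9
  t5 = (0 + 0) | (a.0 + (0 + 0)) → -a-> t10
  t6 = 0 | 0 | c.(a.0 + (0 + 0)) → -c-> t11
  t7 = 0 | c.0 | (a.0 + (0 + 0)) → -a-> t12, -c-> t11
  t8 = (b.0 | c.0 + b.(0 + 0)) | 0 → -b-> t10, -b-> t12, -c-> t13
  t9 = b.0 | 0 | (a.0 + (0 + 0)) → -a-> t13, -b-> t11
  t10 = (0 + 0) | 0 → stopped
  t11 = 0 | 0 | (a.0 + (0 + 0)) → -a-> t14
  t12 = 0 | c.0 | 0 → -c-> t14
  t13 = b.0 | 0 | 0 → -b-> t14
  t14 = 0 | 0 | 0 → stopped
Bisimilarity quotient blocks:
  B0 = {s0, t0}
  B1 = {s3, t3}
  B2 = {s7, t7}
  B3 = {s12, t12}
  B4 = {s10, s14, t10, t14}
  B5 = {s11, s5, t11, t5}
  B6 = {s8, t8}
  B7 = {s13, t13}
  B8 = {s9, t9}
  B9 = {s2, t2}
  B10 = {s1, s6, t1, t6}
  B11 = {s4, t4}
s0 ∈ B0, t0 ∈ B0 → same block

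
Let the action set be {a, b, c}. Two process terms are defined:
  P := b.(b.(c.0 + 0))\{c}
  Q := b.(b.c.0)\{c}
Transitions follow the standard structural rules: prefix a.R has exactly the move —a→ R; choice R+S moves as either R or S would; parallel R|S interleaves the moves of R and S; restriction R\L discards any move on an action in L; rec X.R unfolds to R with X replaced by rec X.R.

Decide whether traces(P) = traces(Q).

Reachable graph of P (3 states):
  p0 = b.(b.(c.0 + 0))\{c} has moves -b-> p1
  p1 = (b.(c.0 + 0))\{c} has moves -b-> p2
  p2 = (c.0 + 0)\{c} has moves ∅
Reachable graph of Q (3 states):
  q0 = b.(b.c.0)\{c} has moves -b-> q1
  q1 = (b.c.0)\{c} has moves -b-> q2
  q2 = (c.0)\{c} has moves ∅
Bisimilarity quotient blocks:
  B0 = {p0, q0}
  B1 = {p1, q1}
  B2 = {p2, q2}
p0 ∈ B0, q0 ∈ B0 → same block
Bisimilar ⇒ trace-equivalent.

trace-equivalent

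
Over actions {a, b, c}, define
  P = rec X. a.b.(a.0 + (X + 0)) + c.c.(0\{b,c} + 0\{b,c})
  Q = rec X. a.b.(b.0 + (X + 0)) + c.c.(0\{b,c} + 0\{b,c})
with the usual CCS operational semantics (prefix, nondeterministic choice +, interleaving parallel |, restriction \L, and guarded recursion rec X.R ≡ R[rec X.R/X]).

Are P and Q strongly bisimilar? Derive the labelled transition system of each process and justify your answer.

P ≁ Q

LTS(P): 6 reachable states
  p0 = rec X. a.b.(a.0 + (X + 0)) + c.c.(0\{b,c} + 0\{b,c}) ⊢ =a=> p1, =c=> p2
  p1 = b.(a.0 + ((rec X. a.b.(a.0 + (X + 0)) + c.c.(0\{b,c} + 0\{b,c})) + 0)) ⊢ =b=> p3
  p2 = c.(0\{b,c} + 0\{b,c}) ⊢ =c=> p4
  p3 = a.0 + ((rec X. a.b.(a.0 + (X + 0)) + c.c.(0\{b,c} + 0\{b,c})) + 0) ⊢ =a=> p1, =a=> p5, =c=> p2
  p4 = 0\{b,c} + 0\{b,c} ⊢ stopped
  p5 = 0 ⊢ stopped
LTS(Q): 6 reachable states
  q0 = rec X. a.b.(b.0 + (X + 0)) + c.c.(0\{b,c} + 0\{b,c}) ⊢ =a=> q1, =c=> q2
  q1 = b.(b.0 + ((rec X. a.b.(b.0 + (X + 0)) + c.c.(0\{b,c} + 0\{b,c})) + 0)) ⊢ =b=> q3
  q2 = c.(0\{b,c} + 0\{b,c}) ⊢ =c=> q4
  q3 = b.0 + ((rec X. a.b.(b.0 + (X + 0)) + c.c.(0\{b,c} + 0\{b,c})) + 0) ⊢ =a=> q1, =b=> q5, =c=> q2
  q4 = 0\{b,c} + 0\{b,c} ⊢ stopped
  q5 = 0 ⊢ stopped
Bisimilarity quotient blocks:
  B0 = {p0}
  B1 = {p1}
  B2 = {p3}
  B3 = {p2, q2}
  B4 = {p4, p5, q4, q5}
  B5 = {q0}
  B6 = {q1}
  B7 = {q3}
p0 ∈ B0, q0 ∈ B5 → different blocks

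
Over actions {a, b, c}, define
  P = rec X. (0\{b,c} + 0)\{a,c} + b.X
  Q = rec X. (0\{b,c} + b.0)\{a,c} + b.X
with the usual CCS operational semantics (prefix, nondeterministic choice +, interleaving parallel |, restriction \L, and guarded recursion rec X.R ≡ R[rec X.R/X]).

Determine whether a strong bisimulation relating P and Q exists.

not bisimilar

LTS(P): 1 reachable states
  p0 = rec X. (0\{b,c} + 0)\{a,c} + b.X has moves —b→ p0
LTS(Q): 2 reachable states
  q0 = rec X. (0\{b,c} + b.0)\{a,c} + b.X has moves —b→ q0, —b→ q1
  q1 = 0\{a,c} has moves (no moves)
Partition-refinement fixed point:
  B0 = {p0}
  B1 = {q0}
  B2 = {q1}
p0 ∈ B0, q0 ∈ B1 → different blocks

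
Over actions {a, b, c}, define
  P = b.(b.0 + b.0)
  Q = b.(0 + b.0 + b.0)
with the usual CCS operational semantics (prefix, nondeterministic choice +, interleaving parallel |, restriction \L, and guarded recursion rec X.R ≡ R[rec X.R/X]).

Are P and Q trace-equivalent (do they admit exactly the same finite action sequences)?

LTS(P): 3 reachable states
  p0 = b.(b.0 + b.0) has moves —b→ p1
  p1 = b.0 + b.0 has moves —b→ p2
  p2 = 0 has moves ·
LTS(Q): 3 reachable states
  q0 = b.(0 + b.0 + b.0) has moves —b→ q1
  q1 = 0 + b.0 + b.0 has moves —b→ q2
  q2 = 0 has moves ·
Bisimilarity quotient blocks:
  B0 = {p0, q0}
  B1 = {p1, q1}
  B2 = {p2, q2}
p0 ∈ B0, q0 ∈ B0 → same block
Bisimilar ⇒ trace-equivalent.

trace-equivalent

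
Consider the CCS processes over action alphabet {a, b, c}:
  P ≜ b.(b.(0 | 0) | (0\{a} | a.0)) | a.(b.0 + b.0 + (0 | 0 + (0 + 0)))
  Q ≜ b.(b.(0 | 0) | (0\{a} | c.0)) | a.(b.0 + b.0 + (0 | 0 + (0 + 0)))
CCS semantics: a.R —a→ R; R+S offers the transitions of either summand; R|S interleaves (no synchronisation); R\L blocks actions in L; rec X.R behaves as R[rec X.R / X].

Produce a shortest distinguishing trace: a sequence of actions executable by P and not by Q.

P's transition system — 15 states:
  s0 = b.(b.(0 | 0) | (0\{a} | a.0)) | a.(b.0 + b.0 + (0 | 0 + (0 + 0))) | —a→ s1, —b→ s2
  s1 = b.(b.(0 | 0) | (0\{a} | a.0)) | (b.0 + b.0 + (0 | 0 + (0 + 0))) | —b→ s3, —b→ s4
  s2 = b.(0 | 0) | (0\{a} | a.0) | a.(b.0 + b.0 + (0 | 0 + (0 + 0))) | —a→ s3, —a→ s5, —b→ s6
  s3 = b.(0 | 0) | (0\{a} | a.0) | (b.0 + b.0 + (0 | 0 + (0 + 0))) | —a→ s7, —b→ s8, —b→ s9
  s4 = b.(b.(0 | 0) | (0\{a} | a.0)) | 0 | —b→ s9
  s5 = b.(0 | 0) | (0\{a} | 0) | a.(b.0 + b.0 + (0 | 0 + (0 + 0))) | —a→ s7, —b→ s10
  s6 = 0 | 0 | (0\{a} | a.0) | a.(b.0 + b.0 + (0 | 0 + (0 + 0))) | —a→ s10, —a→ s8
  s7 = b.(0 | 0) | (0\{a} | 0) | (b.0 + b.0 + (0 | 0 + (0 + 0))) | —b→ s11, —b→ s12
  s8 = 0 | 0 | (0\{a} | a.0) | (b.0 + b.0 + (0 | 0 + (0 + 0))) | —a→ s11, —b→ s13
  s9 = b.(0 | 0) | (0\{a} | a.0) | 0 | —a→ s12, —b→ s13
  s10 = 0 | 0 | (0\{a} | 0) | a.(b.0 + b.0 + (0 | 0 + (0 + 0))) | —a→ s11
  s11 = 0 | 0 | (0\{a} | 0) | (b.0 + b.0 + (0 | 0 + (0 + 0))) | —b→ s14
  s12 = b.(0 | 0) | (0\{a} | 0) | 0 | —b→ s14
  s13 = 0 | 0 | (0\{a} | a.0) | 0 | —a→ s14
  s14 = 0 | 0 | (0\{a} | 0) | 0 | deadlocked
Q's transition system — 15 states:
  t0 = b.(b.(0 | 0) | (0\{a} | c.0)) | a.(b.0 + b.0 + (0 | 0 + (0 + 0))) | —a→ t1, —b→ t2
  t1 = b.(b.(0 | 0) | (0\{a} | c.0)) | (b.0 + b.0 + (0 | 0 + (0 + 0))) | —b→ t3, —b→ t4
  t2 = b.(0 | 0) | (0\{a} | c.0) | a.(b.0 + b.0 + (0 | 0 + (0 + 0))) | —a→ t3, —b→ t5, —c→ t6
  t3 = b.(0 | 0) | (0\{a} | c.0) | (b.0 + b.0 + (0 | 0 + (0 + 0))) | —b→ t7, —b→ t8, —c→ t9
  t4 = b.(b.(0 | 0) | (0\{a} | c.0)) | 0 | —b→ t8
  t5 = 0 | 0 | (0\{a} | c.0) | a.(b.0 + b.0 + (0 | 0 + (0 + 0))) | —a→ t7, —c→ t10
  t6 = b.(0 | 0) | (0\{a} | 0) | a.(b.0 + b.0 + (0 | 0 + (0 + 0))) | —a→ t9, —b→ t10
  t7 = 0 | 0 | (0\{a} | c.0) | (b.0 + b.0 + (0 | 0 + (0 + 0))) | —b→ t11, —c→ t12
  t8 = b.(0 | 0) | (0\{a} | c.0) | 0 | —b→ t11, —c→ t13
  t9 = b.(0 | 0) | (0\{a} | 0) | (b.0 + b.0 + (0 | 0 + (0 + 0))) | —b→ t12, —b→ t13
  t10 = 0 | 0 | (0\{a} | 0) | a.(b.0 + b.0 + (0 | 0 + (0 + 0))) | —a→ t12
  t11 = 0 | 0 | (0\{a} | c.0) | 0 | —c→ t14
  t12 = 0 | 0 | (0\{a} | 0) | (b.0 + b.0 + (0 | 0 + (0 + 0))) | —b→ t14
  t13 = b.(0 | 0) | (0\{a} | 0) | 0 | —b→ t14
  t14 = 0 | 0 | (0\{a} | 0) | 0 | deadlocked
Executing aba from P (initial set {s0}):
  step 1 (a): {s1}
  step 2 (b): {s3, s4}
  step 3 (a): {s7}
  P completes σ.
Executing aba from Q (initial set {t0}):
  step 1 (a): {t1}
  step 2 (b): {t3, t4}
  step 3 (a): no successor for Q

aba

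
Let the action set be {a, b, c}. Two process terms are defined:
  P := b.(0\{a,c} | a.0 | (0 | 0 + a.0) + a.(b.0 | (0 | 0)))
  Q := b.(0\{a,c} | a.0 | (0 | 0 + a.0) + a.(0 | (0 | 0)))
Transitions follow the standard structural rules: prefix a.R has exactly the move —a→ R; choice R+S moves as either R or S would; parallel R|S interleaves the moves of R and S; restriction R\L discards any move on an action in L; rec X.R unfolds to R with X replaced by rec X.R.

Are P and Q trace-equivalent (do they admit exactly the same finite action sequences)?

traces(P) ≠ traces(Q) — witness ⟨bab⟩

LTS(P): 7 reachable states
  p0 = b.(0\{a,c} | a.0 | (0 | 0 + a.0) + a.(b.0 | (0 | 0))) has moves —b→ p1
  p1 = 0\{a,c} | a.0 | (0 | 0 + a.0) + a.(b.0 | (0 | 0)) has moves —a→ p2, —a→ p3, —a→ p4
  p2 = 0\{a,c} | 0 | (0 | 0 + a.0) has moves —a→ p5
  p3 = 0\{a,c} | a.0 | 0 has moves —a→ p5
  p4 = b.0 | (0 | 0) has moves —b→ p6
  p5 = 0\{a,c} | 0 | 0 has moves ∅
  p6 = 0 | (0 | 0) has moves ∅
LTS(Q): 6 reachable states
  q0 = b.(0\{a,c} | a.0 | (0 | 0 + a.0) + a.(0 | (0 | 0))) has moves —b→ q1
  q1 = 0\{a,c} | a.0 | (0 | 0 + a.0) + a.(0 | (0 | 0)) has moves —a→ q2, —a→ q3, —a→ q4
  q2 = 0 | (0 | 0) has moves ∅
  q3 = 0\{a,c} | 0 | (0 | 0 + a.0) has moves —a→ q5
  q4 = 0\{a,c} | a.0 | 0 has moves —a→ q5
  q5 = 0\{a,c} | 0 | 0 has moves ∅
Run σ = ⟨bab⟩ on P: start {p0}
  [1] b ⇒ {p1}
  [2] a ⇒ {p2, p3, p4}
  [3] b ⇒ {p6}
  P completes σ.
Run σ = ⟨bab⟩ on Q: start {q0}
  [1] b ⇒ {q1}
  [2] a ⇒ {q2, q3, q4}
  [3] b ⇒ ∅ (Q stuck)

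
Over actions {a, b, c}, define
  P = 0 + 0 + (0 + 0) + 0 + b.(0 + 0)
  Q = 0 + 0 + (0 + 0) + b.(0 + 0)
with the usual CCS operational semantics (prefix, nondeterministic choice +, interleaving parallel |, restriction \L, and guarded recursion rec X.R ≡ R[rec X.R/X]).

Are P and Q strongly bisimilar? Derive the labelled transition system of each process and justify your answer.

Reachable graph of P (2 states):
  p0 = 0 + 0 + (0 + 0) + 0 + b.(0 + 0) ⊢ --b--▸ p1
  p1 = 0 + 0 ⊢ (no moves)
Reachable graph of Q (2 states):
  q0 = 0 + 0 + (0 + 0) + b.(0 + 0) ⊢ --b--▸ q1
  q1 = 0 + 0 ⊢ (no moves)
Partition-refinement fixed point:
  B0 = {p0, q0}
  B1 = {p1, q1}
p0 ∈ B0, q0 ∈ B0 → same block

P ~ Q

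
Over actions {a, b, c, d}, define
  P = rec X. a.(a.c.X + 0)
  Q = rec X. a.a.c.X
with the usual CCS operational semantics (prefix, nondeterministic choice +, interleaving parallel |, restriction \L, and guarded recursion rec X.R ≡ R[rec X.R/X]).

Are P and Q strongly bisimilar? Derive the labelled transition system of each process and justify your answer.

YES

LTS(P): 3 reachable states
  u0 = rec X. a.(a.c.X + 0) → —a→ u1
  u1 = a.c.(rec X. a.(a.c.X + 0)) + 0 → —a→ u2
  u2 = c.(rec X. a.(a.c.X + 0)) → —c→ u0
LTS(Q): 3 reachable states
  v0 = rec X. a.a.c.X → —a→ v1
  v1 = a.c.(rec X. a.a.c.X) → —a→ v2
  v2 = c.(rec X. a.a.c.X) → —c→ v0
Coarsest stable partition (strong bisimilarity classes):
  B0 = {u0, v0}
  B1 = {u1, v1}
  B2 = {u2, v2}
u0 ∈ B0, v0 ∈ B0 → same block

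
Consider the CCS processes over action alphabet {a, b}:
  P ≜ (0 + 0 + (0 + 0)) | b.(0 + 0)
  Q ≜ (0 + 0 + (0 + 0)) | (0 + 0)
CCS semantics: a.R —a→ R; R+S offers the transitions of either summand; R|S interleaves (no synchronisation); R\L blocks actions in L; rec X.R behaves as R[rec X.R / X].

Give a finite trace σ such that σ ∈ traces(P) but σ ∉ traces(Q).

P's transition system — 2 states:
  s0 = (0 + 0 + (0 + 0)) | b.(0 + 0) :: =b=> s1
  s1 = (0 + 0 + (0 + 0)) | (0 + 0) :: (no moves)
Q's transition system — 1 states:
  t0 = (0 + 0 + (0 + 0)) | (0 + 0) :: (no moves)
Run σ = ⟨b⟩ on P: start {s0}
  step 1 (b): {s1}
  — P admits the full trace.
Run σ = ⟨b⟩ on Q: start {t0}
  step 1 (b): ∅  — Q cannot continue

b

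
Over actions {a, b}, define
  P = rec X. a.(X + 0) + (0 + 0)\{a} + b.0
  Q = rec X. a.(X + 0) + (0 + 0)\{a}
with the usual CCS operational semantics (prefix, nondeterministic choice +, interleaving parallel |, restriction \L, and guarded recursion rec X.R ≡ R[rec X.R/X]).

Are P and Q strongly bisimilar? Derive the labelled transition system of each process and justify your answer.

LTS(P): 3 reachable states
  u0 = rec X. a.(X + 0) + (0 + 0)\{a} + b.0 | —a→ u1, —b→ u2
  u1 = (rec X. a.(X + 0) + (0 + 0)\{a} + b.0) + 0 | —a→ u1, —b→ u2
  u2 = 0 | stopped
LTS(Q): 2 reachable states
  v0 = rec X. a.(X + 0) + (0 + 0)\{a} | —a→ v1
  v1 = (rec X. a.(X + 0) + (0 + 0)\{a}) + 0 | —a→ v1
Partition-refinement fixed point:
  B0 = {u0, u1}
  B1 = {u2}
  B2 = {v0, v1}
u0 ∈ B0, v0 ∈ B2 → different blocks

not bisimilar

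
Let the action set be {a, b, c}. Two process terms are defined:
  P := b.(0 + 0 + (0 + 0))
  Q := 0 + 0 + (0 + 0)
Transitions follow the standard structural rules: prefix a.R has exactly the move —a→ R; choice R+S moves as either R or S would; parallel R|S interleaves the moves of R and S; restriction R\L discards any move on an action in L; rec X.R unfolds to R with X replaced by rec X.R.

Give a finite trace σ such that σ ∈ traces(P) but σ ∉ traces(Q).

b

P's transition system — 2 states:
  u0 = b.(0 + 0 + (0 + 0)) → —b→ u1
  u1 = 0 + 0 + (0 + 0) → ·
Q's transition system — 1 states:
  v0 = 0 + 0 + (0 + 0) → ·
Executing b from P (initial set {u0}):
  step 1 (b): {u1}
  — P admits the full trace.
Executing b from Q (initial set {v0}):
  step 1 (b): ∅  — Q cannot continue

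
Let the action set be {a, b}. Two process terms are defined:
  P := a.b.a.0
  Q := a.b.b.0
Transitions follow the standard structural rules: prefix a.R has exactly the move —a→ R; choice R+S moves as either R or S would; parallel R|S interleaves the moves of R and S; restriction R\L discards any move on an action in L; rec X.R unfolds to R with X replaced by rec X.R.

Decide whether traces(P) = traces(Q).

Reachable graph of P (4 states):
  p0 = a.b.a.0 ⊢ -a-> p1
  p1 = b.a.0 ⊢ -b-> p2
  p2 = a.0 ⊢ -a-> p3
  p3 = 0 ⊢ ·
Reachable graph of Q (4 states):
  q0 = a.b.b.0 ⊢ -a-> q1
  q1 = b.b.0 ⊢ -b-> q2
  q2 = b.0 ⊢ -b-> q3
  q3 = 0 ⊢ ·
Run σ = ⟨aba⟩ on P: start {p0}
  after a @ step 1: {p1}
  after b @ step 2: {p2}
  after a @ step 3: {p3}
  — P admits the full trace.
Run σ = ⟨aba⟩ on Q: start {q0}
  after a @ step 1: {q1}
  after b @ step 2: {q2}
  after a @ step 3: ∅ (Q stuck)

NO — witness ⟨aba⟩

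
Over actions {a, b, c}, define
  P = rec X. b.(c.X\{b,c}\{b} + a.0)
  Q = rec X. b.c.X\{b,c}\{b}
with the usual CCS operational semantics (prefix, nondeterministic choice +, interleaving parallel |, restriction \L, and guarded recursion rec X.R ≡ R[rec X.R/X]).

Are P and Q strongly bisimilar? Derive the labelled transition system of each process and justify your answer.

not bisimilar

LTS(P): 4 reachable states
  p0 = rec X. b.(c.X\{b,c}\{b} + a.0) has moves =b=> p1
  p1 = c.(rec X. b.(c.X\{b,c}\{b} + a.0))\{b,c}\{b} + a.0 has moves =a=> p2, =c=> p3
  p2 = 0 has moves stopped
  p3 = (rec X. b.(c.X\{b,c}\{b} + a.0))\{b,c}\{b} has moves stopped
LTS(Q): 3 reachable states
  q0 = rec X. b.c.X\{b,c}\{b} has moves =b=> q1
  q1 = c.(rec X. b.c.X\{b,c}\{b})\{b,c}\{b} has moves =c=> q2
  q2 = (rec X. b.c.X\{b,c}\{b})\{b,c}\{b} has moves stopped
Coarsest stable partition (strong bisimilarity classes):
  B0 = {p0}
  B1 = {p1}
  B2 = {p2, p3, q2}
  B3 = {q0}
  B4 = {q1}
p0 ∈ B0, q0 ∈ B3 → different blocks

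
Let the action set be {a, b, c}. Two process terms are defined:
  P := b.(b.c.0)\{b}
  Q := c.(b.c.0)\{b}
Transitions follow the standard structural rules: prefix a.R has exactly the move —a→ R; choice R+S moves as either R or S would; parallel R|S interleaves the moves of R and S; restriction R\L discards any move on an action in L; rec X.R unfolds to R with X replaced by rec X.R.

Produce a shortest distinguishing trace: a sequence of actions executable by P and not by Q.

b

P's transition system — 2 states:
  s0 = b.(b.c.0)\{b} :: --b--▸ s1
  s1 = (b.c.0)\{b} :: deadlocked
Q's transition system — 2 states:
  t0 = c.(b.c.0)\{b} :: --c--▸ t1
  t1 = (b.c.0)\{b} :: deadlocked
Executing b from P (initial set {s0}):
  [1] b ⇒ {s1}
  ✓ P
Executing b from Q (initial set {t0}):
  [1] b ⇒ ∅  — Q cannot continue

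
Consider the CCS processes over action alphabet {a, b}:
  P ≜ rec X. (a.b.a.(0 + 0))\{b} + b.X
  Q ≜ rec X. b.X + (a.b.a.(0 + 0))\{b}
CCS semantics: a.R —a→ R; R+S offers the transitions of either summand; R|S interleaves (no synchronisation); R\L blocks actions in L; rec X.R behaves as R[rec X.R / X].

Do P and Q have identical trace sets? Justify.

trace-equivalent

Reachable graph of P (2 states):
  p0 = rec X. (a.b.a.(0 + 0))\{b} + b.X | =a=> p1, =b=> p0
  p1 = (b.a.(0 + 0))\{b} | stopped
Reachable graph of Q (2 states):
  q0 = rec X. b.X + (a.b.a.(0 + 0))\{b} | =a=> q1, =b=> q0
  q1 = (b.a.(0 + 0))\{b} | stopped
Bisimilarity quotient blocks:
  B0 = {p0, q0}
  B1 = {p1, q1}
p0 ∈ B0, q0 ∈ B0 → same block
Bisimilar ⇒ trace-equivalent.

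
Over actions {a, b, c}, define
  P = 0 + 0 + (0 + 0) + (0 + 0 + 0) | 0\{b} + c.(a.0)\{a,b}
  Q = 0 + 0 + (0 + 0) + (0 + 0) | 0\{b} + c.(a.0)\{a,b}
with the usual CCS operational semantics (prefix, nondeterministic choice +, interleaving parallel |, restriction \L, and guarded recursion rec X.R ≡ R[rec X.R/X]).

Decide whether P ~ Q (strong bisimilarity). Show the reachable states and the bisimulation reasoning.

P's transition system — 2 states:
  s0 = 0 + 0 + (0 + 0) + (0 + 0 + 0) | 0\{b} + c.(a.0)\{a,b} | —c→ s1
  s1 = (a.0)\{a,b} | deadlocked
Q's transition system — 2 states:
  t0 = 0 + 0 + (0 + 0) + (0 + 0) | 0\{b} + c.(a.0)\{a,b} | —c→ t1
  t1 = (a.0)\{a,b} | deadlocked
Coarsest stable partition (strong bisimilarity classes):
  B0 = {s0, t0}
  B1 = {s1, t1}
s0 ∈ B0, t0 ∈ B0 → same block

YES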